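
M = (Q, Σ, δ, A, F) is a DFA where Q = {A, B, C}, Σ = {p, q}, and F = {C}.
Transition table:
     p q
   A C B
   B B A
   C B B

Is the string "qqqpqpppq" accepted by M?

rejected

A --q--> B
B --q--> A
A --q--> B
B --p--> B
B --q--> A
A --p--> C
C --p--> B
B --p--> B
B --q--> A
End in state A, which is not an accepting state.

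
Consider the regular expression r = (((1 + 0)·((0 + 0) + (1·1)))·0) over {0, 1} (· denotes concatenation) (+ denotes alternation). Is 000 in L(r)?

yes

Split as 00·0: ((1+0)·((0+0)+(1·1))) matches 00 and 0 matches 0.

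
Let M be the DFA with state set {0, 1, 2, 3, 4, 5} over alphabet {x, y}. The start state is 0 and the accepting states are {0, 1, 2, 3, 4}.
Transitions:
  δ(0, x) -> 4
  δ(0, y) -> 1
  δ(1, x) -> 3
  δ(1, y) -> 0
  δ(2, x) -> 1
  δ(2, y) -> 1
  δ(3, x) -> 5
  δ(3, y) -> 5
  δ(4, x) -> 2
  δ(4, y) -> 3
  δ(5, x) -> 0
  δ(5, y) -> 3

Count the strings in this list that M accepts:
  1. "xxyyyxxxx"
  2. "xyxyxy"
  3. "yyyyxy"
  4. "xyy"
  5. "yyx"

"xxyyyxxxx": accepted
"xyxyxy": accepted
"yyyyxy": accepted
"xyy": rejected
"yyx": accepted

4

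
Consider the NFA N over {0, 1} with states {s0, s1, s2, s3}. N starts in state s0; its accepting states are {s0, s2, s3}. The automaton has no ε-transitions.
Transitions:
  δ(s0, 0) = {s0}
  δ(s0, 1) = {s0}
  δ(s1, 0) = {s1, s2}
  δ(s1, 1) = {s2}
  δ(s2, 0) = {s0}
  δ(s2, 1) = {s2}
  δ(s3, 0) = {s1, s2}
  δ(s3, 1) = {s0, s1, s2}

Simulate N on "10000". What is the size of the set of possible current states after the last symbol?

Start: {s0}
read 1: {s0}
read 0: {s0}
read 0: {s0}
read 0: {s0}
read 0: {s0}
Final reachable set {s0} has 1 state.

1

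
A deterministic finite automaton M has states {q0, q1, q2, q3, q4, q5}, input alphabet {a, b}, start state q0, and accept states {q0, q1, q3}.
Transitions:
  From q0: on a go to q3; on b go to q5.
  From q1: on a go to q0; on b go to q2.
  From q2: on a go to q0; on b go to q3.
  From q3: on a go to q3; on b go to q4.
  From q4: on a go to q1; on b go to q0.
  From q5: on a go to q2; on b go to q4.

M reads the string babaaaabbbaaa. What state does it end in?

q3

q0 --b--> q5
q5 --a--> q2
q2 --b--> q3
q3 --a--> q3
q3 --a--> q3
q3 --a--> q3
q3 --a--> q3
q3 --b--> q4
q4 --b--> q0
q0 --b--> q5
q5 --a--> q2
q2 --a--> q0
q0 --a--> q3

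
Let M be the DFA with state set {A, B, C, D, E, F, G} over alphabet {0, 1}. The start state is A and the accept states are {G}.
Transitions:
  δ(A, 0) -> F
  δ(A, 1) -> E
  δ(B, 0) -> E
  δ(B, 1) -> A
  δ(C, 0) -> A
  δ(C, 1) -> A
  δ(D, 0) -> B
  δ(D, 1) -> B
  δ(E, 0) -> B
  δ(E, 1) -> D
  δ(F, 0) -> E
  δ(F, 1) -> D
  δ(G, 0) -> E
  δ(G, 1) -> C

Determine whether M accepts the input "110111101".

A --1--> E
E --1--> D
D --0--> B
B --1--> A
A --1--> E
E --1--> D
D --1--> B
B --0--> E
E --1--> D
End in state D, which is not an accepting state.

rejected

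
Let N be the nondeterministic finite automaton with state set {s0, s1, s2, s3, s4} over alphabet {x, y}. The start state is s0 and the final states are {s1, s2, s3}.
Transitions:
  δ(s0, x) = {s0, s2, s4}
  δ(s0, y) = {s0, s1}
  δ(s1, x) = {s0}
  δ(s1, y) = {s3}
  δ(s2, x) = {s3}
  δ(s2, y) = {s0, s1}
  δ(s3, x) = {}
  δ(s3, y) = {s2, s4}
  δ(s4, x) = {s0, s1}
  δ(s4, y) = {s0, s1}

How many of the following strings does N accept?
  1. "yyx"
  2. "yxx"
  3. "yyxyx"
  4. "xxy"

4

"yyx": accepted
"yxx": accepted
"yyxyx": accepted
"xxy": accepted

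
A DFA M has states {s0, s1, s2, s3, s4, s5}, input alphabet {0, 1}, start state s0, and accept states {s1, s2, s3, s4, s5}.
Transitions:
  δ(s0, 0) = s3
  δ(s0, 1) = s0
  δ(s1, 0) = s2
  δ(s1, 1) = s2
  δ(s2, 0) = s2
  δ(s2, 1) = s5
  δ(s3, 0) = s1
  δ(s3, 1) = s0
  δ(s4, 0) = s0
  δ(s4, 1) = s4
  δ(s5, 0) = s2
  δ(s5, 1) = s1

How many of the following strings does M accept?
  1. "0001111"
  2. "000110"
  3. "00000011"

3

"0001111": accepted
"000110": accepted
"00000011": accepted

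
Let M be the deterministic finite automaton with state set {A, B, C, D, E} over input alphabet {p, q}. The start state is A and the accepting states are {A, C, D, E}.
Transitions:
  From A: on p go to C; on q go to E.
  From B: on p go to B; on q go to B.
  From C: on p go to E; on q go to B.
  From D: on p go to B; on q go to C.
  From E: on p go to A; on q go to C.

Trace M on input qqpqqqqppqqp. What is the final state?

A --q--> E
E --q--> C
C --p--> E
E --q--> C
C --q--> B
B --q--> B
B --q--> B
B --p--> B
B --p--> B
B --q--> B
B --q--> B
B --p--> B

B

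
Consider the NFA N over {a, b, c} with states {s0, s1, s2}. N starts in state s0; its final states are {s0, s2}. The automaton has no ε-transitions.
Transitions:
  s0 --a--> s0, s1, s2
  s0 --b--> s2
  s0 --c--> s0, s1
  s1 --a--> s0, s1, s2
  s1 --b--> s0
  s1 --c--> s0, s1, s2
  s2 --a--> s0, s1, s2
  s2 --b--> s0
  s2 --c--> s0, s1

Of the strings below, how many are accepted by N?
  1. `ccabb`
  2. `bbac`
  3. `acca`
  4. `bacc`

4

`ccabb`: accepted
`bbac`: accepted
`acca`: accepted
`bacc`: accepted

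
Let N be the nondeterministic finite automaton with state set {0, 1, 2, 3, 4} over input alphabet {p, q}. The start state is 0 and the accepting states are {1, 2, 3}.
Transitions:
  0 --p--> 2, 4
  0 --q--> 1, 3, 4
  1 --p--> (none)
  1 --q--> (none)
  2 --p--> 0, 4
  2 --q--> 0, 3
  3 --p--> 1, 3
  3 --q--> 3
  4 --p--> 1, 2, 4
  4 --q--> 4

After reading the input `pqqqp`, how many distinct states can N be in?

Start: {0}
read p: {2, 4}
read q: {0, 3, 4}
read q: {1, 3, 4}
read q: {3, 4}
read p: {1, 2, 3, 4}
Final reachable set {1, 2, 3, 4} has 4 states.

4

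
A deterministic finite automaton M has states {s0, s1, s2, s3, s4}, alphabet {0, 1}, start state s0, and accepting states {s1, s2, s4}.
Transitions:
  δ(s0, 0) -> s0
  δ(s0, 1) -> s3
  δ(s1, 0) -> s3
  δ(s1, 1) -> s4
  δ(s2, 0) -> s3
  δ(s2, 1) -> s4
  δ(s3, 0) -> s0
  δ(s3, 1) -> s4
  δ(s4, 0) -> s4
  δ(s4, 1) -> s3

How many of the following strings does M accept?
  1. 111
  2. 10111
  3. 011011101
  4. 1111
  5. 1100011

2

111: rejected
10111: rejected
011011101: rejected
1111: accepted
1100011: accepted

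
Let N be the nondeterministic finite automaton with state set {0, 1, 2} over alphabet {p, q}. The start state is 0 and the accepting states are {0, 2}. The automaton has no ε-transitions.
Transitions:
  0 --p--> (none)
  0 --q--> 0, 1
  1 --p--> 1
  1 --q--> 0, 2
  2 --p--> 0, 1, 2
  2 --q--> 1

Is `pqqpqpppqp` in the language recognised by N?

rejected

Start: {0}
read p: {}
The reachable set is empty and stays empty for the remaining 9 symbols.
Reachable ∩ accepting = {} — empty.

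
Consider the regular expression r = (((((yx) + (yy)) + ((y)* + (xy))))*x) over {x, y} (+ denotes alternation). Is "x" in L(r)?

yes

Split as ε·x: ((((yx)+(yy))+((y)*+(xy))))* matches ε and x matches x.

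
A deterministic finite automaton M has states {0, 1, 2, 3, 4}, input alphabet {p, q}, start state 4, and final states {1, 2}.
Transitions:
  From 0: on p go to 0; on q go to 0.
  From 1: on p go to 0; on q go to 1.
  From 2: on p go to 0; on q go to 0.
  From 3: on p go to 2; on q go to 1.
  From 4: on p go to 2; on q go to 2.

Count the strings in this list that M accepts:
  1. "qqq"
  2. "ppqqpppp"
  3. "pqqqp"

0

"qqq": rejected
"ppqqpppp": rejected
"pqqqp": rejected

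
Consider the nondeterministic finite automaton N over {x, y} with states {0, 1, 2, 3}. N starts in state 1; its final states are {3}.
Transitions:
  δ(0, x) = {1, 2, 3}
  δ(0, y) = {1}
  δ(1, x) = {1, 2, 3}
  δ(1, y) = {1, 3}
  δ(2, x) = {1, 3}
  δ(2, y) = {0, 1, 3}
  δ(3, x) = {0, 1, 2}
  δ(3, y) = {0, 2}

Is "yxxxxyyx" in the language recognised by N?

Start: {1}
read y: {1, 3}
read x: {0, 1, 2, 3}
read x: {0, 1, 2, 3}
read x: {0, 1, 2, 3}
read x: {0, 1, 2, 3}
read y: {0, 1, 2, 3}
read y: {0, 1, 2, 3}
read x: {0, 1, 2, 3}
Reachable ∩ accepting = {3} — nonempty.

accepted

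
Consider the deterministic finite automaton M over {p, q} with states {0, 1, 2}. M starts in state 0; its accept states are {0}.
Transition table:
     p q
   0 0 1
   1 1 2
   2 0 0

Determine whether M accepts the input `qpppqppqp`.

rejected

0 --q--> 1
1 --p--> 1
1 --p--> 1
1 --p--> 1
1 --q--> 2
2 --p--> 0
0 --p--> 0
0 --q--> 1
1 --p--> 1
End in state 1, which is not an accepting state.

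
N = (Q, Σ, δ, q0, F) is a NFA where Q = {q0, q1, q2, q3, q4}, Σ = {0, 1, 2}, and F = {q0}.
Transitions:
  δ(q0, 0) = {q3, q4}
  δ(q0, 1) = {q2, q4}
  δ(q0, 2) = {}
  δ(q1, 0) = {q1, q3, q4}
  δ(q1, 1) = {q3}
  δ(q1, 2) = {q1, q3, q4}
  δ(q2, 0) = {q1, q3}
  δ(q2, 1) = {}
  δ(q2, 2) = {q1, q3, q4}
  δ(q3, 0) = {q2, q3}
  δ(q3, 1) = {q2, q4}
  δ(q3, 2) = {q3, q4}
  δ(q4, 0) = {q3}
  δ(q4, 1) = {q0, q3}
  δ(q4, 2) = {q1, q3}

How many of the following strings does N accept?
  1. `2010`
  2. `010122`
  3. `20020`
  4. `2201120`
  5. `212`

`2010`: rejected
`010122`: rejected
`20020`: rejected
`2201120`: rejected
`212`: rejected

0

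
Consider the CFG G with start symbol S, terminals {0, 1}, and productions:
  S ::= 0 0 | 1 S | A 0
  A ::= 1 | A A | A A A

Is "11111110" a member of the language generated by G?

yes

S ⇒ 1S ⇒ 1A0 ⇒ 1AAA0 ⇒ 1AAAA0 ⇒ 1AAAAA0 ⇒ 1AAAAAA0 ⇒ 11AAAAA0 ⇒ 111AAAA0 ⇒ 1111AAA0 ⇒ 11111AA0 ⇒ 111111A0 ⇒ 11111110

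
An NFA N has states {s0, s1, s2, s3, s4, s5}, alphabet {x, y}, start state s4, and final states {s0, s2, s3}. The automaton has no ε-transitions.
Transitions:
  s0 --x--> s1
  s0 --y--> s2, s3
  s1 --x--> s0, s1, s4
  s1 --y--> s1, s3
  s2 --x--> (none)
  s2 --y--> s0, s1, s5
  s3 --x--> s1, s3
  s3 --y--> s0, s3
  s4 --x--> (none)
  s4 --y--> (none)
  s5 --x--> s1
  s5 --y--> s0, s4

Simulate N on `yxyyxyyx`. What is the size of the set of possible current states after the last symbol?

Start: {s4}
read y: {}
The reachable set is empty and stays empty for the remaining 7 symbols.
Final reachable set {} has 0 states.

0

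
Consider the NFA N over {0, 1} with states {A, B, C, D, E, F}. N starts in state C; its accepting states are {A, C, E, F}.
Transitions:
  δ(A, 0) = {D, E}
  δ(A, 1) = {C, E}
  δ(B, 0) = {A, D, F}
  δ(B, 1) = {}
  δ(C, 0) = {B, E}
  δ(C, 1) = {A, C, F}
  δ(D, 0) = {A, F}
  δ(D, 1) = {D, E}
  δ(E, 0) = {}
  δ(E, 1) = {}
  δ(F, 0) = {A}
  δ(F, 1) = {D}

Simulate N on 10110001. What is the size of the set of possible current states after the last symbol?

3

Start: {C}
read 1: {A, C, F}
read 0: {A, B, D, E}
read 1: {C, D, E}
read 1: {A, C, D, E, F}
read 0: {A, B, D, E, F}
read 0: {A, D, E, F}
read 0: {A, D, E, F}
read 1: {C, D, E}
Final reachable set {C, D, E} has 3 states.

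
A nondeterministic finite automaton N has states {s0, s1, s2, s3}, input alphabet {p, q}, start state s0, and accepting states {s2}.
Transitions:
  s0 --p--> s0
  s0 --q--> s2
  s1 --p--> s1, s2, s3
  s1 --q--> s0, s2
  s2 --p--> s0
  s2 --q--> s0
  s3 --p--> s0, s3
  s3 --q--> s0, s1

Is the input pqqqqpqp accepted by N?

Start: {s0}
read p: {s0}
read q: {s2}
read q: {s0}
read q: {s2}
read q: {s0}
read p: {s0}
read q: {s2}
read p: {s0}
Reachable ∩ accepting = {} — empty.

rejected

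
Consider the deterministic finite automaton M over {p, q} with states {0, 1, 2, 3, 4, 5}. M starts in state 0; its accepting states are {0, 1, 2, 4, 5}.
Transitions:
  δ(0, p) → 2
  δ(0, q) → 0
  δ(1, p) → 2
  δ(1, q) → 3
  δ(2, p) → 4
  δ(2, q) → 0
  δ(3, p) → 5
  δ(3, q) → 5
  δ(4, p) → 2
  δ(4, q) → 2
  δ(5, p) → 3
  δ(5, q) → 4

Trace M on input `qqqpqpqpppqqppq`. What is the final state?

0 --q--> 0
0 --q--> 0
0 --q--> 0
0 --p--> 2
2 --q--> 0
0 --p--> 2
2 --q--> 0
0 --p--> 2
2 --p--> 4
4 --p--> 2
2 --q--> 0
0 --q--> 0
0 --p--> 2
2 --p--> 4
4 --q--> 2

2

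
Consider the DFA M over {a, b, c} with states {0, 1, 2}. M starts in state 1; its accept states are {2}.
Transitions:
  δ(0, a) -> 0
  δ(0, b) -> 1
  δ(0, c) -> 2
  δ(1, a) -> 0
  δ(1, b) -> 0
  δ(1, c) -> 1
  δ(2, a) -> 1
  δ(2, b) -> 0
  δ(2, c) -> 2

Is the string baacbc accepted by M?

1 --b--> 0
0 --a--> 0
0 --a--> 0
0 --c--> 2
2 --b--> 0
0 --c--> 2
End in state 2, which is an accepting state.

accepted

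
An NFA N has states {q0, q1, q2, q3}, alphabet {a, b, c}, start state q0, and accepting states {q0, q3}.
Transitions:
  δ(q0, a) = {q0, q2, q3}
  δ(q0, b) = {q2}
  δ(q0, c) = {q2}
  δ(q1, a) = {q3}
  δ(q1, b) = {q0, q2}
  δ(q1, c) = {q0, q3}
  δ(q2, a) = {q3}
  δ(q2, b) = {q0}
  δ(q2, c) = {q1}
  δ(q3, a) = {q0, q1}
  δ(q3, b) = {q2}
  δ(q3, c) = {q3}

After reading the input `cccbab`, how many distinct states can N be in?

Start: {q0}
read c: {q2}
read c: {q1}
read c: {q0, q3}
read b: {q2}
read a: {q3}
read b: {q2}
Final reachable set {q2} has 1 state.

1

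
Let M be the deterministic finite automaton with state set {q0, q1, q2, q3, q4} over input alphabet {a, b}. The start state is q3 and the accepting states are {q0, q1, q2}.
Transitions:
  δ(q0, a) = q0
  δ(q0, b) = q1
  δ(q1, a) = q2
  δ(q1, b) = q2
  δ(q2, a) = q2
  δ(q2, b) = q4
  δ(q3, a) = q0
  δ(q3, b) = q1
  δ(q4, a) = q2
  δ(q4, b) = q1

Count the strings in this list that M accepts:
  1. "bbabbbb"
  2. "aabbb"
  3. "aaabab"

"bbabbbb": rejected
"aabbb": rejected
"aaabab": rejected

0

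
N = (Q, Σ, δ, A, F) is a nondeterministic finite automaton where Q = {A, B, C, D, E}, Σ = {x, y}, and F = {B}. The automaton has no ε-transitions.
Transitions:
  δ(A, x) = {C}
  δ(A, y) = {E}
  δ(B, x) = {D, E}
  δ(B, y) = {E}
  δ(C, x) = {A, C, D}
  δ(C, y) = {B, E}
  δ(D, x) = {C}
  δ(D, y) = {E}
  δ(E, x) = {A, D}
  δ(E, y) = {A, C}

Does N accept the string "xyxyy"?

Start: {A}
read x: {C}
read y: {B, E}
read x: {A, D, E}
read y: {A, C, E}
read y: {A, B, C, E}
Reachable ∩ accepting = {B} — nonempty.

accepted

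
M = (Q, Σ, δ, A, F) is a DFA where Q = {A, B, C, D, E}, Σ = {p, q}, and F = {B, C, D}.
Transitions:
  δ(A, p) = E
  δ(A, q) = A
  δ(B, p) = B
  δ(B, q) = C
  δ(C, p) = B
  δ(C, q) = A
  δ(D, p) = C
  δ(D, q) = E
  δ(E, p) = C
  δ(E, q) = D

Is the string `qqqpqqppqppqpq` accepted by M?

accepted

A --q--> A
A --q--> A
A --q--> A
A --p--> E
E --q--> D
D --q--> E
E --p--> C
C --p--> B
B --q--> C
C --p--> B
B --p--> B
B --q--> C
C --p--> B
B --q--> C
End in state C, which is an accepting state.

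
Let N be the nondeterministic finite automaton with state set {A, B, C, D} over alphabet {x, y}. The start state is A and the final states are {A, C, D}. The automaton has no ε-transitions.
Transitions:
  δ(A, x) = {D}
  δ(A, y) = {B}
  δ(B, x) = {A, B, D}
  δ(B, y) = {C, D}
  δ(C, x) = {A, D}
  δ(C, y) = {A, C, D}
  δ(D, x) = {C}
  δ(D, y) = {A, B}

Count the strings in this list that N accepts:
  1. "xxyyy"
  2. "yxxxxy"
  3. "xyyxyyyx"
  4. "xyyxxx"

"xxyyy": accepted
"yxxxxy": accepted
"xyyxyyyx": accepted
"xyyxxx": accepted

4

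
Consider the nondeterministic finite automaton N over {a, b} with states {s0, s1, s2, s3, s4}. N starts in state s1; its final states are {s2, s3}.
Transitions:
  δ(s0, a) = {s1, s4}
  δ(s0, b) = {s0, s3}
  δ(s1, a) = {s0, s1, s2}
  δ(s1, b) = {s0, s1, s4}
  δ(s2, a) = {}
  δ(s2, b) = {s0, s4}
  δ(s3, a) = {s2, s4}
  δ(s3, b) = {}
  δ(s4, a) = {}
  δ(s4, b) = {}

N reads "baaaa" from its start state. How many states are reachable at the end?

Start: {s1}
read b: {s0, s1, s4}
read a: {s0, s1, s2, s4}
read a: {s0, s1, s2, s4}
read a: {s0, s1, s2, s4}
read a: {s0, s1, s2, s4}
Final reachable set {s0, s1, s2, s4} has 4 states.

4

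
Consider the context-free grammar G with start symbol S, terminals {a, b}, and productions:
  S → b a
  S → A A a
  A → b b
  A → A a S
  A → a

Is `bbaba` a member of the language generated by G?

no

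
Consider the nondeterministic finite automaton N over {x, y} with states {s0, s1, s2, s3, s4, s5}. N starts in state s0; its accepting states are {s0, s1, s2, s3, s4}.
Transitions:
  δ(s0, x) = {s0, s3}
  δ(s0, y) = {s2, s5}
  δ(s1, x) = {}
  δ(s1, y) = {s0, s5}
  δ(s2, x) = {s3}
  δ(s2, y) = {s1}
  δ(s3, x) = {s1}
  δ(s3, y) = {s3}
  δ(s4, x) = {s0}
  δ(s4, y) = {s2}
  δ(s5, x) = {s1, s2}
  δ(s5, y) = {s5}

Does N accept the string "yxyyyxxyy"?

accepted

Start: {s0}
read y: {s2, s5}
read x: {s1, s2, s3}
read y: {s0, s1, s3, s5}
read y: {s0, s2, s3, s5}
read y: {s1, s2, s3, s5}
read x: {s1, s2, s3}
read x: {s1, s3}
read y: {s0, s3, s5}
read y: {s2, s3, s5}
Reachable ∩ accepting = {s2, s3} — nonempty.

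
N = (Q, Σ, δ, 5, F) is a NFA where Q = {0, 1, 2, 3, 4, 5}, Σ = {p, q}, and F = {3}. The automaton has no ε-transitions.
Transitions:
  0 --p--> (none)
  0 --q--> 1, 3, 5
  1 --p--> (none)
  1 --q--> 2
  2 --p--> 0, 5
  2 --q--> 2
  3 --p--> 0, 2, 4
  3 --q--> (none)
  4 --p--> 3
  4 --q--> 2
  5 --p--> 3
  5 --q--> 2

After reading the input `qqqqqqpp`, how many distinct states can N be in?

Start: {5}
read q: {2}
read q: {2}
read q: {2}
read q: {2}
read q: {2}
read q: {2}
read p: {0, 5}
read p: {3}
Final reachable set {3} has 1 state.

1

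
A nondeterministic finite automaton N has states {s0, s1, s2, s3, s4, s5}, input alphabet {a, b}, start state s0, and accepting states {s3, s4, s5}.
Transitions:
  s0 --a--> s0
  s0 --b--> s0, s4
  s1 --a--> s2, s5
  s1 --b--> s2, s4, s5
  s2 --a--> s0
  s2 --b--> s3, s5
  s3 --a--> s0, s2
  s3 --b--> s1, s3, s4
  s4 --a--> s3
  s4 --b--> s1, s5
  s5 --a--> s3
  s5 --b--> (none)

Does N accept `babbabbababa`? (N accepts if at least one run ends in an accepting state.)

Start: {s0}
read b: {s0, s4}
read a: {s0, s3}
read b: {s0, s1, s3, s4}
read b: {s0, s1, s2, s3, s4, s5}
read a: {s0, s2, s3, s5}
read b: {s0, s1, s3, s4, s5}
read b: {s0, s1, s2, s3, s4, s5}
read a: {s0, s2, s3, s5}
read b: {s0, s1, s3, s4, s5}
read a: {s0, s2, s3, s5}
read b: {s0, s1, s3, s4, s5}
read a: {s0, s2, s3, s5}
Reachable ∩ accepting = {s3, s5} — nonempty.

accepted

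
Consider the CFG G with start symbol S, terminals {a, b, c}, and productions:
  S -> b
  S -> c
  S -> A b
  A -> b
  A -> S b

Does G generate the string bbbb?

yes

S ⇒ Ab ⇒ Sbb ⇒ Abbb ⇒ bbbb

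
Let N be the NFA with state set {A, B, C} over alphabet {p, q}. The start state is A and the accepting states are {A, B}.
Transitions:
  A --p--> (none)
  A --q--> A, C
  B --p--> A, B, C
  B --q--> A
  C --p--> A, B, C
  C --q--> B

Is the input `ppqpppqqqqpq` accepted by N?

Start: {A}
read p: {}
The reachable set is empty and stays empty for the remaining 11 symbols.
Reachable ∩ accepting = {} — empty.

rejected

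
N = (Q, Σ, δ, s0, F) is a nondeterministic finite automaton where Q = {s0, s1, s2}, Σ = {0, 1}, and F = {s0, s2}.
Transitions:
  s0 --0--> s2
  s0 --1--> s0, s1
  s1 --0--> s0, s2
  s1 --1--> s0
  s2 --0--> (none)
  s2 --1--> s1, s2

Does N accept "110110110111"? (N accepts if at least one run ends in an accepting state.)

accepted

Start: {s0}
read 1: {s0, s1}
read 1: {s0, s1}
read 0: {s0, s2}
read 1: {s0, s1, s2}
read 1: {s0, s1, s2}
read 0: {s0, s2}
read 1: {s0, s1, s2}
read 1: {s0, s1, s2}
read 0: {s0, s2}
read 1: {s0, s1, s2}
read 1: {s0, s1, s2}
read 1: {s0, s1, s2}
Reachable ∩ accepting = {s0, s2} — nonempty.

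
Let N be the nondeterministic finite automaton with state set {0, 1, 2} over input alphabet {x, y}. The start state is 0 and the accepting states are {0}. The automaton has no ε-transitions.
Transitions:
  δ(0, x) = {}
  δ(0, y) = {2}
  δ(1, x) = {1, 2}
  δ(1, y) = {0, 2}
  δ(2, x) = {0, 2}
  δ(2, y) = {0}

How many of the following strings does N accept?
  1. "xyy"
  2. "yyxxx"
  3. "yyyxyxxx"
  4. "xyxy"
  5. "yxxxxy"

"xyy": rejected
"yyxxx": rejected
"yyyxyxxx": accepted
"xyxy": rejected
"yxxxxy": accepted

2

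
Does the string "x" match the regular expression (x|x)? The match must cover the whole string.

yes

The left alternative x matches x.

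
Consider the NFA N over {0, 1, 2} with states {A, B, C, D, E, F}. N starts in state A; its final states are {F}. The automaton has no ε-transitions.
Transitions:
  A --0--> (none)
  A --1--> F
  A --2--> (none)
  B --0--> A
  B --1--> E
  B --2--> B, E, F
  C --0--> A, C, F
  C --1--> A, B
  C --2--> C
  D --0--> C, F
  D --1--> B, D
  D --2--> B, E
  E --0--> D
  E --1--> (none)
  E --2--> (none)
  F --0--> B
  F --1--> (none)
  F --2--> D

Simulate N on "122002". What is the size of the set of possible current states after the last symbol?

Start: {A}
read 1: {F}
read 2: {D}
read 2: {B, E}
read 0: {A, D}
read 0: {C, F}
read 2: {C, D}
Final reachable set {C, D} has 2 states.

2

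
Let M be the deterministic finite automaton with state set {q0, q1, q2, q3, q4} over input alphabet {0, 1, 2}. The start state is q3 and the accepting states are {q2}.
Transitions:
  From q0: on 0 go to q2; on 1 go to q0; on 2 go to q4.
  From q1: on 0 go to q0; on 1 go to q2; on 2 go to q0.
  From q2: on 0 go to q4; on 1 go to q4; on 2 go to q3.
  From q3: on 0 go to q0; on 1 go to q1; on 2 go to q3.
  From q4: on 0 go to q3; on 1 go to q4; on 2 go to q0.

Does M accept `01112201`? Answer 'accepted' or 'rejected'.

rejected

q3 --0--> q0
q0 --1--> q0
q0 --1--> q0
q0 --1--> q0
q0 --2--> q4
q4 --2--> q0
q0 --0--> q2
q2 --1--> q4
End in state q4, which is not an accepting state.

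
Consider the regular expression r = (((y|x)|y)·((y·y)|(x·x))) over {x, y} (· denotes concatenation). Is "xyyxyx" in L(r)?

no

No split of xyyxyx into u·v has ((y|x)|y) matching u and ((y·y)|(x·x)) matching v.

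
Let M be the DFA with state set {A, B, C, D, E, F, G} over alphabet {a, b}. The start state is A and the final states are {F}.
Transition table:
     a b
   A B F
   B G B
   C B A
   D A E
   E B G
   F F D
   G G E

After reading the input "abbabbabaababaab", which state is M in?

E

A --a--> B
B --b--> B
B --b--> B
B --a--> G
G --b--> E
E --b--> G
G --a--> G
G --b--> E
E --a--> B
B --a--> G
G --b--> E
E --a--> B
B --b--> B
B --a--> G
G --a--> G
G --b--> E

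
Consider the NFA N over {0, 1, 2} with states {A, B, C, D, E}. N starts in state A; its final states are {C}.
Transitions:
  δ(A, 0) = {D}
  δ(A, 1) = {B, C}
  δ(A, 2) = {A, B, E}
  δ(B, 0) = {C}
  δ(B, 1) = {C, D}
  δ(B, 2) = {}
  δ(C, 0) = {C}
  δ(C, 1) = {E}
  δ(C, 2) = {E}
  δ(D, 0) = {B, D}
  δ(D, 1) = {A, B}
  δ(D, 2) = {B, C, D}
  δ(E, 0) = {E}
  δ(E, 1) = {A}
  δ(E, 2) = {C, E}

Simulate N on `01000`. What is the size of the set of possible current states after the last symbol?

Start: {A}
read 0: {D}
read 1: {A, B}
read 0: {C, D}
read 0: {B, C, D}
read 0: {B, C, D}
Final reachable set {B, C, D} has 3 states.

3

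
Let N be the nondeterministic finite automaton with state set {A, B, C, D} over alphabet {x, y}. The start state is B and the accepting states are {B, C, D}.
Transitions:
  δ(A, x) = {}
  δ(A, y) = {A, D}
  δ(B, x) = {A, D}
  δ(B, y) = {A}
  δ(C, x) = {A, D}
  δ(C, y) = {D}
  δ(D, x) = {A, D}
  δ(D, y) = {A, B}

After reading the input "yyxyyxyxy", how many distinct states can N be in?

3

Start: {B}
read y: {A}
read y: {A, D}
read x: {A, D}
read y: {A, B, D}
read y: {A, B, D}
read x: {A, D}
read y: {A, B, D}
read x: {A, D}
read y: {A, B, D}
Final reachable set {A, B, D} has 3 states.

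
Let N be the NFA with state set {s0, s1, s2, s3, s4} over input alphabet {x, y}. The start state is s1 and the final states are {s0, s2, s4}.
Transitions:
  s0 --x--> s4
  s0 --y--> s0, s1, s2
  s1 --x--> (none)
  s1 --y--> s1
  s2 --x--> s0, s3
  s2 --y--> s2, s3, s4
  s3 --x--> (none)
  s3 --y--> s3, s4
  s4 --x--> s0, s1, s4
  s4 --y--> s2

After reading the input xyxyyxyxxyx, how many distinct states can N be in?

0

Start: {s1}
read x: {}
The reachable set is empty and stays empty for the remaining 10 symbols.
Final reachable set {} has 0 states.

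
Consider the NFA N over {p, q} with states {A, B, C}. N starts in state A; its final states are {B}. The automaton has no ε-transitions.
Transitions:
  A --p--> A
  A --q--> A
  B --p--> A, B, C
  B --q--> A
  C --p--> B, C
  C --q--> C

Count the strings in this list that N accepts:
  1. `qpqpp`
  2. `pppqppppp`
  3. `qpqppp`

0

`qpqpp`: rejected
`pppqppppp`: rejected
`qpqppp`: rejected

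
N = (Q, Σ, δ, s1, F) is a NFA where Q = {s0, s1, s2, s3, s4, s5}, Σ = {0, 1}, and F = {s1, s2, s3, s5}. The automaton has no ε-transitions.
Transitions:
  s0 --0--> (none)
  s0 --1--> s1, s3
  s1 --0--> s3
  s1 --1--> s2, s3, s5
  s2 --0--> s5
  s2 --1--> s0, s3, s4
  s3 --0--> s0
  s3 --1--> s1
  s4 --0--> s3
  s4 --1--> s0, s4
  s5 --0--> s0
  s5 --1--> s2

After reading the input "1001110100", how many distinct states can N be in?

Start: {s1}
read 1: {s2, s3, s5}
read 0: {s0, s5}
read 0: {s0}
read 1: {s1, s3}
read 1: {s1, s2, s3, s5}
read 1: {s0, s1, s2, s3, s4, s5}
read 0: {s0, s3, s5}
read 1: {s1, s2, s3}
read 0: {s0, s3, s5}
read 0: {s0}
Final reachable set {s0} has 1 state.

1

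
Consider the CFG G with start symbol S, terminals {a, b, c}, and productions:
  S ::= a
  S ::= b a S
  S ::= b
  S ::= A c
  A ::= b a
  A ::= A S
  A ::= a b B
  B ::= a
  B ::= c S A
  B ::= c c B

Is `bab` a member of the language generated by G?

yes

S ⇒ baS ⇒ bab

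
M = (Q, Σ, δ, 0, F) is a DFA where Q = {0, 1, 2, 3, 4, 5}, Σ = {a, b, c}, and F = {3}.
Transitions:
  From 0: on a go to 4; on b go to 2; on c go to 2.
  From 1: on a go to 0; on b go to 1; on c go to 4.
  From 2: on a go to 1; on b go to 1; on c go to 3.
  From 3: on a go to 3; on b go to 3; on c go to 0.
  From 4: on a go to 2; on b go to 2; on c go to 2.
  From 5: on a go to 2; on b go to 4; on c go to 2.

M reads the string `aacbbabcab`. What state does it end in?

2

0 --a--> 4
4 --a--> 2
2 --c--> 3
3 --b--> 3
3 --b--> 3
3 --a--> 3
3 --b--> 3
3 --c--> 0
0 --a--> 4
4 --b--> 2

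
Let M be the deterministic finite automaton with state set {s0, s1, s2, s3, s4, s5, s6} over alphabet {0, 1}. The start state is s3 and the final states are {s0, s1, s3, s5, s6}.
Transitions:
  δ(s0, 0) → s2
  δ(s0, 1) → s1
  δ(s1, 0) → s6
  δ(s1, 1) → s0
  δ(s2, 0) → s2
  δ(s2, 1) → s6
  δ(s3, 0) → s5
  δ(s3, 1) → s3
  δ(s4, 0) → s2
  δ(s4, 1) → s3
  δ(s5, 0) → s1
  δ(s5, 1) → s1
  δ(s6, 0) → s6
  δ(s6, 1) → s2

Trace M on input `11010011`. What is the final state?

s3 --1--> s3
s3 --1--> s3
s3 --0--> s5
s5 --1--> s1
s1 --0--> s6
s6 --0--> s6
s6 --1--> s2
s2 --1--> s6

s6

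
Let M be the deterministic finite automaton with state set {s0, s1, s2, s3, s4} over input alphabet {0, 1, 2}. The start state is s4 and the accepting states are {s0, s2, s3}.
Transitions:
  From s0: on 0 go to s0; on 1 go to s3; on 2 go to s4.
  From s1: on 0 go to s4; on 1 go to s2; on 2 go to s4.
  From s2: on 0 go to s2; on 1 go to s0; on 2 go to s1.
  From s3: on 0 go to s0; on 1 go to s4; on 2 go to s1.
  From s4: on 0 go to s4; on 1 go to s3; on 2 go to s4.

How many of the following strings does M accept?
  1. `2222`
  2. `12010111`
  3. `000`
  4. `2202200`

1

`2222`: rejected
`12010111`: accepted
`000`: rejected
`2202200`: rejected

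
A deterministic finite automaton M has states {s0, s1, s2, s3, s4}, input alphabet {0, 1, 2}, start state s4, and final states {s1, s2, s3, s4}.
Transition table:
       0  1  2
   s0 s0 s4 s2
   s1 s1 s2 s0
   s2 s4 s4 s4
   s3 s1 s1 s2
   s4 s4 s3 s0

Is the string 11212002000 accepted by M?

accepted

s4 --1--> s3
s3 --1--> s1
s1 --2--> s0
s0 --1--> s4
s4 --2--> s0
s0 --0--> s0
s0 --0--> s0
s0 --2--> s2
s2 --0--> s4
s4 --0--> s4
s4 --0--> s4
End in state s4, which is an accepting state.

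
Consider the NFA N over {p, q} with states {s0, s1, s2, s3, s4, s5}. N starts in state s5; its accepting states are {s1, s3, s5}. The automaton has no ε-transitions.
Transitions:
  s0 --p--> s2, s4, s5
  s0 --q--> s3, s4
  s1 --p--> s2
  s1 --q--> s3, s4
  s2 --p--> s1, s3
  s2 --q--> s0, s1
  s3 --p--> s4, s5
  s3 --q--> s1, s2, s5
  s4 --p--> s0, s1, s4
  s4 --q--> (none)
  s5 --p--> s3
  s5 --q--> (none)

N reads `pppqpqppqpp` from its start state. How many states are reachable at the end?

6

Start: {s5}
read p: {s3}
read p: {s4, s5}
read p: {s0, s1, s3, s4}
read q: {s1, s2, s3, s4, s5}
read p: {s0, s1, s2, s3, s4, s5}
read q: {s0, s1, s2, s3, s4, s5}
read p: {s0, s1, s2, s3, s4, s5}
read p: {s0, s1, s2, s3, s4, s5}
read q: {s0, s1, s2, s3, s4, s5}
read p: {s0, s1, s2, s3, s4, s5}
read p: {s0, s1, s2, s3, s4, s5}
Final reachable set {s0, s1, s2, s3, s4, s5} has 6 states.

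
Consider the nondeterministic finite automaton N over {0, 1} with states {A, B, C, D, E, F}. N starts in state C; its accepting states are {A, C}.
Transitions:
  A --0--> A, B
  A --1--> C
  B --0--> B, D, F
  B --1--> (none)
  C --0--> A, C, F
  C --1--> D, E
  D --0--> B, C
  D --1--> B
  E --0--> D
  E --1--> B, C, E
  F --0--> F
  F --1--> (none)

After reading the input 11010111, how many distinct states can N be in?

4

Start: {C}
read 1: {D, E}
read 1: {B, C, E}
read 0: {A, B, C, D, F}
read 1: {B, C, D, E}
read 0: {A, B, C, D, F}
read 1: {B, C, D, E}
read 1: {B, C, D, E}
read 1: {B, C, D, E}
Final reachable set {B, C, D, E} has 4 states.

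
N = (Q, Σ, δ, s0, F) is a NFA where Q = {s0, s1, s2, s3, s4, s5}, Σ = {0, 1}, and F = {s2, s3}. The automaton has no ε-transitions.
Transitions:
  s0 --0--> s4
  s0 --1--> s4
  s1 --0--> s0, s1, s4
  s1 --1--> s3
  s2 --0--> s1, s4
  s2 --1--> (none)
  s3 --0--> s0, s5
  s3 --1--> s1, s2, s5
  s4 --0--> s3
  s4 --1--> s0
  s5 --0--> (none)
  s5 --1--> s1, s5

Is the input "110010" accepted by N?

rejected

Start: {s0}
read 1: {s4}
read 1: {s0}
read 0: {s4}
read 0: {s3}
read 1: {s1, s2, s5}
read 0: {s0, s1, s4}
Reachable ∩ accepting = {} — empty.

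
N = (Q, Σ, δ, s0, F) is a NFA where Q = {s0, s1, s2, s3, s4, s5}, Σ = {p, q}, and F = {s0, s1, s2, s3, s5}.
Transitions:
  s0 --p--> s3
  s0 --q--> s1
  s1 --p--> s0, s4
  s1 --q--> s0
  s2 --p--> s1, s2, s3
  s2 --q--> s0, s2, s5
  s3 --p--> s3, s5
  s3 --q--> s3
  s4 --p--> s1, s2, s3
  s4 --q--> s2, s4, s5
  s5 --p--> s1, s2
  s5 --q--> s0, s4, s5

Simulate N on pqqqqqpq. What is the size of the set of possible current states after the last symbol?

Start: {s0}
read p: {s3}
read q: {s3}
read q: {s3}
read q: {s3}
read q: {s3}
read q: {s3}
read p: {s3, s5}
read q: {s0, s3, s4, s5}
Final reachable set {s0, s3, s4, s5} has 4 states.

4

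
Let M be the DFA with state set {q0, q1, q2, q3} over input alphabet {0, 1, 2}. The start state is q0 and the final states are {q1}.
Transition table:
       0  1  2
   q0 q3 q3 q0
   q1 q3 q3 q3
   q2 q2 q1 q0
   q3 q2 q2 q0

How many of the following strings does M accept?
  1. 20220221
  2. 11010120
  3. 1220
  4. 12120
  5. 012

20220221: rejected
11010120: rejected
1220: rejected
12120: rejected
012: rejected

0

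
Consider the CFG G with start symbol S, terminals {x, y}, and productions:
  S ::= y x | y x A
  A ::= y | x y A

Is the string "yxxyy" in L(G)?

yes

S ⇒ yxA ⇒ yxxyA ⇒ yxxyy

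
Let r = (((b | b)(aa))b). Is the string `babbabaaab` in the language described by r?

no

No split of babbabaaab into u·v has ((b|b)(aa)) matching u and b matching v.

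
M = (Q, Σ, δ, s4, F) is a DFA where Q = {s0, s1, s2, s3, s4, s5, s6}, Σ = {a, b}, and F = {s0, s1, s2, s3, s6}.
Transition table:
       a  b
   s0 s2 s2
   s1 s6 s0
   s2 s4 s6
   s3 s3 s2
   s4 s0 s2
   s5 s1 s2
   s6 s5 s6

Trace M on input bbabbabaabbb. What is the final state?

s6

s4 --b--> s2
s2 --b--> s6
s6 --a--> s5
s5 --b--> s2
s2 --b--> s6
s6 --a--> s5
s5 --b--> s2
s2 --a--> s4
s4 --a--> s0
s0 --b--> s2
s2 --b--> s6
s6 --b--> s6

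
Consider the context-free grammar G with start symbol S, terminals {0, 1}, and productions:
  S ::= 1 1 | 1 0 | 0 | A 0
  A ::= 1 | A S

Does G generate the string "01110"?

no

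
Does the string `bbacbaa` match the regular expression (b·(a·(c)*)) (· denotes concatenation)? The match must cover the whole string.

no

No split of bbacbaa into u·v has b matching u and (a·(c)*) matching v.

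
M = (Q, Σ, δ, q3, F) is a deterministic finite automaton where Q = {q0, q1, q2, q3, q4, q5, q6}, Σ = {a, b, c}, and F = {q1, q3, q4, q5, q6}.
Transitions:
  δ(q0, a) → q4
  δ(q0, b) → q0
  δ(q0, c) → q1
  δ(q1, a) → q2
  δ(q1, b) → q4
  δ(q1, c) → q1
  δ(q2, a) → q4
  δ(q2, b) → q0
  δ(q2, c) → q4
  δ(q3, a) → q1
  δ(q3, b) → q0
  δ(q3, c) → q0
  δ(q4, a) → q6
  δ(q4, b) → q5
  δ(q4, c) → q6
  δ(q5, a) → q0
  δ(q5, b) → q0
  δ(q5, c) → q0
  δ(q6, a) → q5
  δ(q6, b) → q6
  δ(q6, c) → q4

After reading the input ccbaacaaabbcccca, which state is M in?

q3 --c--> q0
q0 --c--> q1
q1 --b--> q4
q4 --a--> q6
q6 --a--> q5
q5 --c--> q0
q0 --a--> q4
q4 --a--> q6
q6 --a--> q5
q5 --b--> q0
q0 --b--> q0
q0 --c--> q1
q1 --c--> q1
q1 --c--> q1
q1 --c--> q1
q1 --a--> q2

q2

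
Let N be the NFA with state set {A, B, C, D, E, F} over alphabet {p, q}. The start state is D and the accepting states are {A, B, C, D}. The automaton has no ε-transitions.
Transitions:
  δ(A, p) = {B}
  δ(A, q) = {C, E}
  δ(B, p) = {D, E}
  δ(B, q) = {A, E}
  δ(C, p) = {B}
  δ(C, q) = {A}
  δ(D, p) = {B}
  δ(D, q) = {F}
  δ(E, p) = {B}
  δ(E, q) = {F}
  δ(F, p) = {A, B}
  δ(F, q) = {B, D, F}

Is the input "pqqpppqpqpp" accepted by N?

accepted

Start: {D}
read p: {B}
read q: {A, E}
read q: {C, E, F}
read p: {A, B}
read p: {B, D, E}
read p: {B, D, E}
read q: {A, E, F}
read p: {A, B}
read q: {A, C, E}
read p: {B}
read p: {D, E}
Reachable ∩ accepting = {D} — nonempty.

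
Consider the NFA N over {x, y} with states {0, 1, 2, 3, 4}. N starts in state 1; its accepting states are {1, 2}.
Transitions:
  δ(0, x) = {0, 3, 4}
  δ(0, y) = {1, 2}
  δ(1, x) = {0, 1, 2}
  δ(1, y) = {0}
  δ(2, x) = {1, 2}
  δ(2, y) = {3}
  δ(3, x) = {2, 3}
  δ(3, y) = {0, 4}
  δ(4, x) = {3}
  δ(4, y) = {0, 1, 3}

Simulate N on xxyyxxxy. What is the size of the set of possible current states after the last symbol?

5

Start: {1}
read x: {0, 1, 2}
read x: {0, 1, 2, 3, 4}
read y: {0, 1, 2, 3, 4}
read y: {0, 1, 2, 3, 4}
read x: {0, 1, 2, 3, 4}
read x: {0, 1, 2, 3, 4}
read x: {0, 1, 2, 3, 4}
read y: {0, 1, 2, 3, 4}
Final reachable set {0, 1, 2, 3, 4} has 5 states.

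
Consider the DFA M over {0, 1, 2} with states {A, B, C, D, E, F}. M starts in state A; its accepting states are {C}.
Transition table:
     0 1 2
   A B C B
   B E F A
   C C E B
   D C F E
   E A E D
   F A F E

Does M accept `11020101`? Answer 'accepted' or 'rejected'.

A --1--> C
C --1--> E
E --0--> A
A --2--> B
B --0--> E
E --1--> E
E --0--> A
A --1--> C
End in state C, which is an accepting state.

accepted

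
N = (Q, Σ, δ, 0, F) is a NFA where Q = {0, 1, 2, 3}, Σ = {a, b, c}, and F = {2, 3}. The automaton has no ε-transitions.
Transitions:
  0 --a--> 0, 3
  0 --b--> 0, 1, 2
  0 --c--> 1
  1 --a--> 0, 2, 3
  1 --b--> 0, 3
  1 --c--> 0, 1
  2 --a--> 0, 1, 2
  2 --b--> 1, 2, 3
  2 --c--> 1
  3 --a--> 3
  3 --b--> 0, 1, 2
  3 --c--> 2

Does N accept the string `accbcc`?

rejected

Start: {0}
read a: {0, 3}
read c: {1, 2}
read c: {0, 1}
read b: {0, 1, 2, 3}
read c: {0, 1, 2}
read c: {0, 1}
Reachable ∩ accepting = {} — empty.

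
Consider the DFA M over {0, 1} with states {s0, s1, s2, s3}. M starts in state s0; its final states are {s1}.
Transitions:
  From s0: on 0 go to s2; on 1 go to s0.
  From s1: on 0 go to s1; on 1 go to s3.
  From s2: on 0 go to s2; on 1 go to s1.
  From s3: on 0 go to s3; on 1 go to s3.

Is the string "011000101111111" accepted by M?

rejected

s0 --0--> s2
s2 --1--> s1
s1 --1--> s3
s3 --0--> s3
s3 --0--> s3
s3 --0--> s3
s3 --1--> s3
s3 --0--> s3
s3 --1--> s3
s3 --1--> s3
s3 --1--> s3
s3 --1--> s3
s3 --1--> s3
s3 --1--> s3
s3 --1--> s3
End in state s3, which is not an accepting state.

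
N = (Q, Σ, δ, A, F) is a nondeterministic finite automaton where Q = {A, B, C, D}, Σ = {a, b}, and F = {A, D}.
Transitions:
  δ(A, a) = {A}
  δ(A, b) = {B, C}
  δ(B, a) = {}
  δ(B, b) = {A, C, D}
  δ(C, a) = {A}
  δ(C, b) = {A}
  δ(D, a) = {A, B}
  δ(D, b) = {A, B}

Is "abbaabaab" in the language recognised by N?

Start: {A}
read a: {A}
read b: {B, C}
read b: {A, C, D}
read a: {A, B}
read a: {A}
read b: {B, C}
read a: {A}
read a: {A}
read b: {B, C}
Reachable ∩ accepting = {} — empty.

rejected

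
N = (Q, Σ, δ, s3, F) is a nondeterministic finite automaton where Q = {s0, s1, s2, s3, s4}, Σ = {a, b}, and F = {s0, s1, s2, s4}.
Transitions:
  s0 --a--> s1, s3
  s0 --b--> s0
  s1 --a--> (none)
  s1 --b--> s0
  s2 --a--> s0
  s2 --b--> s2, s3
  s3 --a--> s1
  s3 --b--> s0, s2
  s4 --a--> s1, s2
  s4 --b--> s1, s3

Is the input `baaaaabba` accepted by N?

rejected

Start: {s3}
read b: {s0, s2}
read a: {s0, s1, s3}
read a: {s1, s3}
read a: {s1}
read a: {}
The reachable set is empty and stays empty for the remaining 4 symbols.
Reachable ∩ accepting = {} — empty.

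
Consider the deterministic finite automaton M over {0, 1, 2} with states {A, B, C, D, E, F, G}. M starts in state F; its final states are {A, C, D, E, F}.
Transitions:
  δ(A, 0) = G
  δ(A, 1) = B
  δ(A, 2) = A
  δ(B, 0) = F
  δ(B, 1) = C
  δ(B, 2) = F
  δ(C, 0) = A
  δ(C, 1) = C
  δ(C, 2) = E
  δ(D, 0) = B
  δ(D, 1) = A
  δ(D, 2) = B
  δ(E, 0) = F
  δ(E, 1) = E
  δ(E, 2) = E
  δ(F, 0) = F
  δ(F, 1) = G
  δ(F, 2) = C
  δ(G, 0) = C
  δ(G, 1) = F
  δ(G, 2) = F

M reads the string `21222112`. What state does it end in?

F --2--> C
C --1--> C
C --2--> E
E --2--> E
E --2--> E
E --1--> E
E --1--> E
E --2--> E

E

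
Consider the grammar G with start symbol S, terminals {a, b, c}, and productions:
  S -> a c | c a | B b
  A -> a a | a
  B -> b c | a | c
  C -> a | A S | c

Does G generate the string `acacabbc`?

no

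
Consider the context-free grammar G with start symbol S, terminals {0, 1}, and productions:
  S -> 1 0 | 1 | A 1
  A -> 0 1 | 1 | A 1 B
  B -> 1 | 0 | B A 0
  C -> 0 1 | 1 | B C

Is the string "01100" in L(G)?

no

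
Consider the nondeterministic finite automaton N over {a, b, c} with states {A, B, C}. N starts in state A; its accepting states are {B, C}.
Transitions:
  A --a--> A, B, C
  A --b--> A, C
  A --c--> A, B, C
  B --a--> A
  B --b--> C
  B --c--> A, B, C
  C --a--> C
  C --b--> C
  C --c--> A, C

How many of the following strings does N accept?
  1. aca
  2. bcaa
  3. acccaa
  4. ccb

aca: accepted
bcaa: accepted
acccaa: accepted
ccb: accepted

4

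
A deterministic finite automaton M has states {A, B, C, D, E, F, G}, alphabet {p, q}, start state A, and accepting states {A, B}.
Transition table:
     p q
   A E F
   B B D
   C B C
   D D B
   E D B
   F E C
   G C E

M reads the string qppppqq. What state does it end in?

D

A --q--> F
F --p--> E
E --p--> D
D --p--> D
D --p--> D
D --q--> B
B --q--> D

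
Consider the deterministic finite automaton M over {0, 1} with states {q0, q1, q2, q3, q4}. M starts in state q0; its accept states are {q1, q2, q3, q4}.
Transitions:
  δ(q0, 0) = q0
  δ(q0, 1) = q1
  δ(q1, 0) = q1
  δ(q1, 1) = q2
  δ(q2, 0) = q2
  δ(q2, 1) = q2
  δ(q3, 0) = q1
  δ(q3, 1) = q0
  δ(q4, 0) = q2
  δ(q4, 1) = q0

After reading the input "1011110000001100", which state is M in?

q0 --1--> q1
q1 --0--> q1
q1 --1--> q2
q2 --1--> q2
q2 --1--> q2
q2 --1--> q2
q2 --0--> q2
q2 --0--> q2
q2 --0--> q2
q2 --0--> q2
q2 --0--> q2
q2 --0--> q2
q2 --1--> q2
q2 --1--> q2
q2 --0--> q2
q2 --0--> q2

q2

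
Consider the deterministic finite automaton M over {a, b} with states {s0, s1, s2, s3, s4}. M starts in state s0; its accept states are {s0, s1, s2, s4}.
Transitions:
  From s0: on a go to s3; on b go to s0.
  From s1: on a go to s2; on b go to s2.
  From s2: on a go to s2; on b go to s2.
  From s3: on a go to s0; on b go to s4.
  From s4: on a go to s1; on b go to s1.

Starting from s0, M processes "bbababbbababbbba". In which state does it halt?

s2

s0 --b--> s0
s0 --b--> s0
s0 --a--> s3
s3 --b--> s4
s4 --a--> s1
s1 --b--> s2
s2 --b--> s2
s2 --b--> s2
s2 --a--> s2
s2 --b--> s2
s2 --a--> s2
s2 --b--> s2
s2 --b--> s2
s2 --b--> s2
s2 --b--> s2
s2 --a--> s2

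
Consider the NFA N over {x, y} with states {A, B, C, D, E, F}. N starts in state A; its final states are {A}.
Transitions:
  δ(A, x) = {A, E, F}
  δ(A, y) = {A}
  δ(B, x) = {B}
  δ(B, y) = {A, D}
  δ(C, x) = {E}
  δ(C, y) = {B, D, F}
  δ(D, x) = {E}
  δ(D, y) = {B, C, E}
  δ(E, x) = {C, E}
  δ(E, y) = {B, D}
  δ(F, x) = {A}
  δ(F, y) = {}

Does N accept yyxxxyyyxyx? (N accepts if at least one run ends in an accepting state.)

accepted

Start: {A}
read y: {A}
read y: {A}
read x: {A, E, F}
read x: {A, C, E, F}
read x: {A, C, E, F}
read y: {A, B, D, F}
read y: {A, B, C, D, E}
read y: {A, B, C, D, E, F}
read x: {A, B, C, E, F}
read y: {A, B, D, F}
read x: {A, B, E, F}
Reachable ∩ accepting = {A} — nonempty.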